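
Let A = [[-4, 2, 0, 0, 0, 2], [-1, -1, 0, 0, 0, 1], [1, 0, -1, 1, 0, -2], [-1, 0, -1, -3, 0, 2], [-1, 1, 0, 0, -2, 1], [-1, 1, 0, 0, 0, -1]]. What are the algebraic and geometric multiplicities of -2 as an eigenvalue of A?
algebraic multiplicity 6, geometric multiplicity 4

The characteristic polynomial is (x + 2)^6, so the factor x + 2 appears with exponent 6: the algebraic multiplicity is 6.

rank(A + 2I) = 2, so the eigenspace has dimension 6 - 2 = 4: the geometric multiplicity is 4.

Since 4 < 6, A is not diagonalizable.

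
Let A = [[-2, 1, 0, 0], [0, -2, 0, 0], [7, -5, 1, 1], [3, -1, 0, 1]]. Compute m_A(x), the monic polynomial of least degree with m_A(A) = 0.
m_A(x) = (x - 1)^2(x + 2)^2

The characteristic polynomial factors as (x - 1)^2(x + 2)^2. The minimal polynomial is ∏(x - λ)^{k_λ} where k_λ is the size of the largest Jordan block at λ.

For λ = -2: rank(A + 2I) = 3, and the largest Jordan block has size 2 (the smallest k with rank((A + 2I)^k) = rank((A + 2I)^(k+1))).
For λ = 1: rank(A - I) = 3, and the largest Jordan block has size 2 (the smallest k with rank((A - I)^k) = rank((A - I)^(k+1))).

So m_A(x) = (x - 1)^2(x + 2)^2.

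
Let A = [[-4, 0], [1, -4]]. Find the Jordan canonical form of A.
J = [[-4, 1], [0, -4]]

The characteristic polynomial is det(xI - A) = (x + 4)^2, so the eigenvalues are -4 (algebraic multiplicity 2).

For λ = -4: rank(A + 4I) = 1, rank((A + 4I)^2) = 0. The eigenspace has dimension 2 - 1 = 1, so there is 1 Jordan block; the rank sequence gives block sizes [2].

Assembling the blocks gives the Jordan form J above.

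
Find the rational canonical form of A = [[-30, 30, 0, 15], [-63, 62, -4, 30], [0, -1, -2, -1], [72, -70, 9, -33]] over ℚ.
R = [[0, 0, 0, 15], [1, 0, 0, 2], [0, 1, 0, -1], [0, 0, 1, -3]]

The invariant factors of A (the non-unit diagonal entries of the Smith normal form of xI - A over ℚ[x]) are (x + 3)(x^3 + x - 5), each dividing the next. The characteristic polynomial is their product, (x + 3)(x^3 + x - 5).

The rational canonical form is the block-diagonal matrix of companion matrices C(f_i):
R = [[0, 0, 0, 15], [1, 0, 0, 2], [0, 1, 0, -1], [0, 0, 1, -3]].

Note the characteristic polynomial does not split into linear factors over ℚ, so A has no Jordan form over ℚ; the rational canonical form exists over any field.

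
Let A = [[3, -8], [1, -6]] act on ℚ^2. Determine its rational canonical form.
The invariant factors of A (the non-unit diagonal entries of the Smith normal form of xI - A over ℚ[x]) are (x - 2)(x + 5), each dividing the next. The characteristic polynomial is their product, (x - 2)(x + 5).

The rational canonical form is the block-diagonal matrix of companion matrices C(f_i):
R = [[0, 10], [1, -3]].

R = [[0, 10], [1, -3]]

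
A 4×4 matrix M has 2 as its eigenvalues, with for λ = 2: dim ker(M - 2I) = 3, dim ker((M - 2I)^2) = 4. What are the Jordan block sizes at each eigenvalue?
Jordan blocks: (2, 2), (2, 1), (2, 1)

λ = 2: successive nullity increments [3, 1] count blocks of size ≥ k; block sizes are [2, 1, 1].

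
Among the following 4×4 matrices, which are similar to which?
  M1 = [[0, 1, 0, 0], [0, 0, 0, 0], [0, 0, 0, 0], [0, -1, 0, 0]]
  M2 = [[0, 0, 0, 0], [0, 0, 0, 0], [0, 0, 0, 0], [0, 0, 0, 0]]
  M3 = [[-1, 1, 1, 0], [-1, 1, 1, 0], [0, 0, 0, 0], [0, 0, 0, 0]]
2 classes: {M1, M3}, {M2}

Characteristic polynomials: χ_{M1} = x^4, χ_{M2} = x^4, χ_{M3} = x^4.

{M1, M3}: invariant factors x, x, x^2.

{M2}: invariant factors x, x, x, x.

Matrices are similar if and only if their invariant-factor lists agree; the partition into similarity classes is {M1, M3}, {M2}.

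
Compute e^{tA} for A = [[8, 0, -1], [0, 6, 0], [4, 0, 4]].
A has Jordan form J = [[6, 1, 0], [0, 6, 0], [0, 0, 6]] with A = PJP^{-1}, so e^{tA} = P e^{tJ} P^{-1}.

For a Jordan block J_k(λ), e^{tJ_k(λ)} = e^{λt} · (I + tN + t^2 N^2/2! + ... + t^{k-1} N^{k-1}/(k-1)!) where N is the nilpotent superdiagonal part.

Assembling the blocks and conjugating back gives the entries of e^{tA} as shown above.

e^{tA} = [[(2*t + 1)*e^{6*t}, 0, -t*e^{6*t}], [0, e^{6*t}, 0], [4*t*e^{6*t}, 0, (1 - 2*t)*e^{6*t}]]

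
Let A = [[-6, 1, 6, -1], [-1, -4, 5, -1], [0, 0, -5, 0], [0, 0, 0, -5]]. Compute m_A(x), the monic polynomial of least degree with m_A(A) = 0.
The characteristic polynomial factors as (x + 5)^4. The minimal polynomial is ∏(x - λ)^{k_λ} where k_λ is the size of the largest Jordan block at λ.

For λ = -5: rank(A + 5I) = 2, and the largest Jordan block has size 3 (the smallest k with rank((A + 5I)^k) = rank((A + 5I)^(k+1))).

So m_A(x) = (x + 5)^3.

m_A(x) = (x + 5)^3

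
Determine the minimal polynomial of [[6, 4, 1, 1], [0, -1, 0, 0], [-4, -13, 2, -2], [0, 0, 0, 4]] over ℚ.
The characteristic polynomial factors as (x - 4)^3(x + 1). The minimal polynomial is ∏(x - λ)^{k_λ} where k_λ is the size of the largest Jordan block at λ.

For λ = -1: rank(A + I) = 3, and the largest Jordan block has size 1 (the smallest k with rank((A + I)^k) = rank((A + I)^(k+1))).
For λ = 4: rank(A - 4I) = 2, and the largest Jordan block has size 2 (the smallest k with rank((A - 4I)^k) = rank((A - 4I)^(k+1))).

So m_A(x) = (x - 4)^2(x + 1).

m_A(x) = (x - 4)^2(x + 1)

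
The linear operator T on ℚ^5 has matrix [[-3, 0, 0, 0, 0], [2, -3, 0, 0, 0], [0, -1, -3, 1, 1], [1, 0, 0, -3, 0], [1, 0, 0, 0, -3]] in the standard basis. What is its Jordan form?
J = [[-3, 1, 0, 0, 0], [0, -3, 0, 0, 0], [0, 0, -3, 1, 0], [0, 0, 0, -3, 0], [0, 0, 0, 0, -3]]

The characteristic polynomial is det(xI - A) = (x + 3)^5, so the eigenvalues are -3 (algebraic multiplicity 5).

For λ = -3: rank(A + 3I) = 2, rank((A + 3I)^2) = 0. The eigenspace has dimension 5 - 2 = 3, so there are 3 Jordan blocks; the rank sequence gives block sizes [2, 2, 1].

Assembling the blocks gives the Jordan form J above.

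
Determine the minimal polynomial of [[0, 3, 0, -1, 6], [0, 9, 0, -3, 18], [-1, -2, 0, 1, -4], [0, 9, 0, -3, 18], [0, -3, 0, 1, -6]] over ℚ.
The characteristic polynomial factors as x^5. The minimal polynomial is ∏(x - λ)^{k_λ} where k_λ is the size of the largest Jordan block at λ.

For λ = 0: rank(A) = 2, and the largest Jordan block has size 2 (the smallest k with rank(A^k) = rank(A^(k+1))).

So m_A(x) = x^2.

m_A(x) = x^2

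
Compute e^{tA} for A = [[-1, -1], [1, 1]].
e^{tA} = [[1 - t, -t], [t, t + 1]]

A has Jordan form J = [[0, 1], [0, 0]] with A = PJP^{-1}, so e^{tA} = P e^{tJ} P^{-1}.

For a Jordan block J_k(λ), e^{tJ_k(λ)} = e^{λt} · (I + tN + t^2 N^2/2! + ... + t^{k-1} N^{k-1}/(k-1)!) where N is the nilpotent superdiagonal part.

Assembling the blocks and conjugating back gives the entries of e^{tA} as shown above.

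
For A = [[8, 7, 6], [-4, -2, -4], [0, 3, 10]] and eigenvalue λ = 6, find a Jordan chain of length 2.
We seek v_1 ∈ ker((A - 6I)^2) \ ker(A - 6I), then set v_{i+1} = (A - 6I) v_i.

One such chain is v_1 = [[-1, 1, 0]]^T, v_2 = [[5, -4, 3]]^T. Check: (A - 6I) v_2 = [[0, 0, 0]]^T = 0.

v_1 = [[-1, 1, 0]]^T, v_2 = [[5, -4, 3]]^T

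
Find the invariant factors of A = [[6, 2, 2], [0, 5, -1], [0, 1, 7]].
x - 6, (x - 6)^2

The Jordan structure of A has elementary divisors (x - 6)^2, (x - 6). Arranging the block sizes at each eigenvalue in decreasing order and taking row products gives the invariant factors.

Invariant factors (smallest first, each dividing the next): x - 6, (x - 6)^2.

Check: the last factor (x - 6)^2 is the minimal polynomial, and the product (x - 6)^3 is the characteristic polynomial.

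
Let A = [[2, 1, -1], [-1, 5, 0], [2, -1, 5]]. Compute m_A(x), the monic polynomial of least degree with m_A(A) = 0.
The characteristic polynomial factors as (x - 4)^3. The minimal polynomial is ∏(x - λ)^{k_λ} where k_λ is the size of the largest Jordan block at λ.

For λ = 4: rank(A - 4I) = 2, and the largest Jordan block has size 3 (the smallest k with rank((A - 4I)^k) = rank((A - 4I)^(k+1))).

So m_A(x) = (x - 4)^3.

m_A(x) = (x - 4)^3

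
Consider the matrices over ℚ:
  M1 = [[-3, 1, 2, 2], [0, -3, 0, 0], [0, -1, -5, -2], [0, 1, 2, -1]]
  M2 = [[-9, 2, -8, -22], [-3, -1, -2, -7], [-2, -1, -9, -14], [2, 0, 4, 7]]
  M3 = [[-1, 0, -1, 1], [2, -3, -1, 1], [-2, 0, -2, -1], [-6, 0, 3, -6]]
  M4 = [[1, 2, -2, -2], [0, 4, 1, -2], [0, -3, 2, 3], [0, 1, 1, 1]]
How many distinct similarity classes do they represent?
3 classes: {M1, M3}, {M2}, {M4}

Characteristic polynomials: χ_{M1} = (x + 3)^4, χ_{M2} = (x + 3)^4, χ_{M3} = (x + 3)^4, χ_{M4} = (x - 3)(x - 2)^2(x - 1).

{M1, M3}: invariant factors x + 3, x + 3, (x + 3)^2.

{M2}: invariant factors x + 3, (x + 3)^3.

{M4}: invariant factors (x - 3)(x - 2)^2(x - 1).

Matrices are similar if and only if their invariant-factor lists agree; the partition into similarity classes is {M1, M3}, {M2}, {M4}.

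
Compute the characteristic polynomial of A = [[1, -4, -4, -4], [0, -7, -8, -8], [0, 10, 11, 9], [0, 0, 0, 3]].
χ_A(x) = (x - 3)^2(x - 1)^2

xI - A = [[x - 1, 4, 4, 4], [0, x + 7, 8, 8], [0, -10, x - 11, -9], [0, 0, 0, x - 3]].

Expanding det(xI - A) along the first row:
det(xI - A) = + (x - 1)·det([[x + 7, 8, 8], [-10, x - 11, -9], [0, 0, x - 3]]) - (4)·det([[0, 8, 8], [0, x - 11, -9], [0, 0, x - 3]]) + (4)·det([[0, x + 7, 8], [0, -10, -9], [0, 0, x - 3]]) - (4)·det([[0, x + 7, 8], [0, -10, x - 11], [0, 0, 0]]).

Evaluating gives χ_A(x) = x^4 - 8x^3 + 22x^2 - 24x + 9 = (x - 3)^2(x - 1)^2.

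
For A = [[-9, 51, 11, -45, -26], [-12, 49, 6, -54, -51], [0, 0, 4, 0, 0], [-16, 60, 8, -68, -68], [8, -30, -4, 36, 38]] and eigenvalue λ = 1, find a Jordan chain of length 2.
v_1 = [[2, 3, 0, 4, -2]]^T, v_2 = [[5, 6, 0, 8, -4]]^T

We seek v_1 ∈ ker((A - I)^2) \ ker(A - I), then set v_{i+1} = (A - I) v_i.

One such chain is v_1 = [[2, 3, 0, 4, -2]]^T, v_2 = [[5, 6, 0, 8, -4]]^T. Check: (A - I) v_2 = [[0, 0, 0, 0, 0]]^T = 0.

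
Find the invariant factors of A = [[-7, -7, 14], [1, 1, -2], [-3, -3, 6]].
x, x^2

The Jordan structure of A has elementary divisors x^2, x. Arranging the block sizes at each eigenvalue in decreasing order and taking row products gives the invariant factors.

Invariant factors (smallest first, each dividing the next): x, x^2.

Check: the last factor x^2 is the minimal polynomial, and the product x^3 is the characteristic polynomial.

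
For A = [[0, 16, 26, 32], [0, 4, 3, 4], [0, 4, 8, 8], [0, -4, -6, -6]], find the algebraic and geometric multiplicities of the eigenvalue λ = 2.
The characteristic polynomial is x(x - 2)^3, so the factor x - 2 appears with exponent 3: the algebraic multiplicity is 3.

rank(A - 2I) = 2, so the eigenspace has dimension 4 - 2 = 2: the geometric multiplicity is 2.

Since 2 < 3, A is not diagonalizable.

algebraic multiplicity 3, geometric multiplicity 2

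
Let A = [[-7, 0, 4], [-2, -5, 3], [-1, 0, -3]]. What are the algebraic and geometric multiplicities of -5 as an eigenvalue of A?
The characteristic polynomial is (x + 5)^3, so the factor x + 5 appears with exponent 3: the algebraic multiplicity is 3.

rank(A + 5I) = 2, so the eigenspace has dimension 3 - 2 = 1: the geometric multiplicity is 1.

Since 1 < 3, A is not diagonalizable.

algebraic multiplicity 3, geometric multiplicity 1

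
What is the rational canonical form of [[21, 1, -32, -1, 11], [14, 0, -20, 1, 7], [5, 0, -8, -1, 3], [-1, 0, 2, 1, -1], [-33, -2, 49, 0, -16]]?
The invariant factors of A (the non-unit diagonal entries of the Smith normal form of xI - A over ℚ[x]) are (x - 2)(x + 1)^4, each dividing the next. The characteristic polynomial is their product, (x - 2)(x + 1)^4.

The rational canonical form is the block-diagonal matrix of companion matrices C(f_i):
R = [[0, 0, 0, 0, 2], [1, 0, 0, 0, 7], [0, 1, 0, 0, 8], [0, 0, 1, 0, 2], [0, 0, 0, 1, -2]].

R = [[0, 0, 0, 0, 2], [1, 0, 0, 0, 7], [0, 1, 0, 0, 8], [0, 0, 1, 0, 2], [0, 0, 0, 1, -2]]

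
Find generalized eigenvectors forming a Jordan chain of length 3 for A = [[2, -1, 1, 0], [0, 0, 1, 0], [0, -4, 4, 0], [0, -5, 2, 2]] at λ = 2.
v_1 = [[0, 0, 1, 0]]^T, v_2 = [[1, 1, 2, 2]]^T, v_3 = [[1, 0, 0, -1]]^T

We seek v_1 ∈ ker((A - 2I)^3) \ ker((A - 2I)^2), then set v_{i+1} = (A - 2I) v_i.

One such chain is v_1 = [[0, 0, 1, 0]]^T, v_2 = [[1, 1, 2, 2]]^T, v_3 = [[1, 0, 0, -1]]^T. Check: (A - 2I) v_3 = [[0, 0, 0, 0]]^T = 0.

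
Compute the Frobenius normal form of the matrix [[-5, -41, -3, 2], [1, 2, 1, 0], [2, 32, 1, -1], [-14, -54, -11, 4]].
The invariant factors of A (the non-unit diagonal entries of the Smith normal form of xI - A over ℚ[x]) are (x^2 - x + 5)^2, each dividing the next. The characteristic polynomial is their product, (x^2 - x + 5)^2.

The rational canonical form is the block-diagonal matrix of companion matrices C(f_i):
R = [[0, 0, 0, -25], [1, 0, 0, 10], [0, 1, 0, -11], [0, 0, 1, 2]].

Note the characteristic polynomial does not split into linear factors over ℚ, so A has no Jordan form over ℚ; the rational canonical form exists over any field.

R = [[0, 0, 0, -25], [1, 0, 0, 10], [0, 1, 0, -11], [0, 0, 1, 2]]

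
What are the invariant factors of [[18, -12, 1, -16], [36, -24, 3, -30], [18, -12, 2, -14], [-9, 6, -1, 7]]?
x, x^2(x - 3)

The Jordan structure of A has elementary divisors x^2, x, (x - 3). Arranging the block sizes at each eigenvalue in decreasing order and taking row products gives the invariant factors.

Invariant factors (smallest first, each dividing the next): x, x^2(x - 3).

Check: the last factor x^2(x - 3) is the minimal polynomial, and the product x^3(x - 3) is the characteristic polynomial.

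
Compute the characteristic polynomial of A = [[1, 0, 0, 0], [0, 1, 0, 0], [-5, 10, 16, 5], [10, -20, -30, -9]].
χ_A(x) = (x - 6)(x - 1)^3

xI - A = [[x - 1, 0, 0, 0], [0, x - 1, 0, 0], [5, -10, x - 16, -5], [-10, 20, 30, x + 9]].

Expanding det(xI - A) along the first row:
det(xI - A) = + (x - 1)·det([[x - 1, 0, 0], [-10, x - 16, -5], [20, 30, x + 9]]) - (0)·det([[0, 0, 0], [5, x - 16, -5], [-10, 30, x + 9]]) + (0)·det([[0, x - 1, 0], [5, -10, -5], [-10, 20, x + 9]]) - (0)·det([[0, x - 1, 0], [5, -10, x - 16], [-10, 20, 30]]).

Evaluating gives χ_A(x) = x^4 - 9x^3 + 21x^2 - 19x + 6 = (x - 6)(x - 1)^3.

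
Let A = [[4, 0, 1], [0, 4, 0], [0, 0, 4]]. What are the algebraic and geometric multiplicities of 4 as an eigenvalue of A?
The characteristic polynomial is (x - 4)^3, so the factor x - 4 appears with exponent 3: the algebraic multiplicity is 3.

rank(A - 4I) = 1, so the eigenspace has dimension 3 - 1 = 2: the geometric multiplicity is 2.

Since 2 < 3, A is not diagonalizable.

algebraic multiplicity 3, geometric multiplicity 2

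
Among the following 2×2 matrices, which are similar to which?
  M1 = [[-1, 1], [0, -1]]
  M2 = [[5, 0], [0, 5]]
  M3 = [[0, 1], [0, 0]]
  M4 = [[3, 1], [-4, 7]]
Characteristic polynomials: χ_{M1} = (x + 1)^2, χ_{M2} = (x - 5)^2, χ_{M3} = x^2, χ_{M4} = (x - 5)^2.

{M1}: invariant factors (x + 1)^2.

{M2}: invariant factors x - 5, x - 5.

{M3}: invariant factors x^2.

{M4}: invariant factors (x - 5)^2.

Matrices are similar if and only if their invariant-factor lists agree; the partition into similarity classes is {M1}, {M2}, {M3}, {M4}.

4 classes: {M1}, {M2}, {M3}, {M4}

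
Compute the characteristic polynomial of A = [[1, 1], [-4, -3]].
xI - A = [[x - 1, -1], [4, x + 3]].

Expanding det(xI - A) along the first row:
det(xI - A) = + (x - 1)·det([[x + 3]]) - (-1)·det([[4]]).

Evaluating gives χ_A(x) = x^2 + 2x + 1 = (x + 1)^2.

χ_A(x) = (x + 1)^2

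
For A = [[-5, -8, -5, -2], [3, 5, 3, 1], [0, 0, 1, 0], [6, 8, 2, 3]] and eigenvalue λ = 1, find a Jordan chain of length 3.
v_1 = [[1, -1, 1, 0]]^T, v_2 = [[-3, 2, 0, 0]]^T, v_3 = [[2, -1, 0, -2]]^T

We seek v_1 ∈ ker((A - I)^3) \ ker((A - I)^2), then set v_{i+1} = (A - I) v_i.

One such chain is v_1 = [[1, -1, 1, 0]]^T, v_2 = [[-3, 2, 0, 0]]^T, v_3 = [[2, -1, 0, -2]]^T. Check: (A - I) v_3 = [[0, 0, 0, 0]]^T = 0.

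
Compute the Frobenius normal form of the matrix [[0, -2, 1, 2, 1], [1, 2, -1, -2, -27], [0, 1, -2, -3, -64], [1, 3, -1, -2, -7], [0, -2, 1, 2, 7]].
R = [[0, 0, 0, 0, -6], [1, 0, 0, 0, -19], [0, 1, 0, 0, 19], [0, 0, 1, 0, -10], [0, 0, 0, 1, 5]]

The invariant factors of A (the non-unit diagonal entries of the Smith normal form of xI - A over ℚ[x]) are (x - 3)(x - 2)(x^3 + 4x + 1), each dividing the next. The characteristic polynomial is their product, (x - 3)(x - 2)(x^3 + 4x + 1).

The rational canonical form is the block-diagonal matrix of companion matrices C(f_i):
R = [[0, 0, 0, 0, -6], [1, 0, 0, 0, -19], [0, 1, 0, 0, 19], [0, 0, 1, 0, -10], [0, 0, 0, 1, 5]].

Note the characteristic polynomial does not split into linear factors over ℚ, so A has no Jordan form over ℚ; the rational canonical form exists over any field.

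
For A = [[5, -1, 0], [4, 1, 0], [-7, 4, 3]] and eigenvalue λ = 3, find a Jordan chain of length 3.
v_1 = [[1, 1, -3]]^T, v_2 = [[1, 2, -3]]^T, v_3 = [[0, 0, 1]]^T

We seek v_1 ∈ ker((A - 3I)^3) \ ker((A - 3I)^2), then set v_{i+1} = (A - 3I) v_i.

One such chain is v_1 = [[1, 1, -3]]^T, v_2 = [[1, 2, -3]]^T, v_3 = [[0, 0, 1]]^T. Check: (A - 3I) v_3 = [[0, 0, 0]]^T = 0.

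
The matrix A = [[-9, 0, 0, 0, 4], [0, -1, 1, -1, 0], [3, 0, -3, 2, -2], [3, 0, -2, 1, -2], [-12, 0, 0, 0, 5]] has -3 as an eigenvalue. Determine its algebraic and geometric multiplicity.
algebraic multiplicity 1, geometric multiplicity 1

The characteristic polynomial is (x + 1)^4(x + 3), so the factor x + 3 appears with exponent 1: the algebraic multiplicity is 1.

rank(A + 3I) = 4, so the eigenspace has dimension 5 - 4 = 1: the geometric multiplicity is 1.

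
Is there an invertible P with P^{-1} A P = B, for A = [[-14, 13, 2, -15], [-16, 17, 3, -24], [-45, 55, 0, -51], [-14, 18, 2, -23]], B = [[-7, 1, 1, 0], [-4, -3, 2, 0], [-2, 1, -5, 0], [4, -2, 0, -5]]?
Yes.

Two matrices over a field are similar if and only if they have the same invariant factors.

Both A and B have characteristic polynomial (x + 5)^4 and minimal polynomial (x + 5)^3. Computing further, both have invariant factors x + 5, (x + 5)^3. Hence A and B are similar.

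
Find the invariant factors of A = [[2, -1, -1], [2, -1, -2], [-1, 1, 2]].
x - 1, (x - 1)^2

The Jordan structure of A has elementary divisors (x - 1)^2, (x - 1). Arranging the block sizes at each eigenvalue in decreasing order and taking row products gives the invariant factors.

Invariant factors (smallest first, each dividing the next): x - 1, (x - 1)^2.

Check: the last factor (x - 1)^2 is the minimal polynomial, and the product (x - 1)^3 is the characteristic polynomial.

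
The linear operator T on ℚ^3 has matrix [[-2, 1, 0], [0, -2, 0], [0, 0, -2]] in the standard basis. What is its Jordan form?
The characteristic polynomial is det(xI - A) = (x + 2)^3, so the eigenvalues are -2 (algebraic multiplicity 3).

For λ = -2: rank(A + 2I) = 1, rank((A + 2I)^2) = 0. The eigenspace has dimension 3 - 1 = 2, so there are 2 Jordan blocks; the rank sequence gives block sizes [2, 1].

Assembling the blocks gives the Jordan form J above.

J = [[-2, 1, 0], [0, -2, 0], [0, 0, -2]]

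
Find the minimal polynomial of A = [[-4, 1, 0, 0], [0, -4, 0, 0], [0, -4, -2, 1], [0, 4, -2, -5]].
m_A(x) = (x + 3)(x + 4)^2

The characteristic polynomial factors as (x + 3)(x + 4)^3. The minimal polynomial is ∏(x - λ)^{k_λ} where k_λ is the size of the largest Jordan block at λ.

For λ = -4: rank(A + 4I) = 2, and the largest Jordan block has size 2 (the smallest k with rank((A + 4I)^k) = rank((A + 4I)^(k+1))).
For λ = -3: rank(A + 3I) = 3, and the largest Jordan block has size 1 (the smallest k with rank((A + 3I)^k) = rank((A + 3I)^(k+1))).

So m_A(x) = (x + 3)(x + 4)^2.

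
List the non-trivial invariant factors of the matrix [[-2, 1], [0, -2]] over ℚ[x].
(x + 2)^2

The Jordan structure of A has elementary divisors (x + 2)^2. Arranging the block sizes at each eigenvalue in decreasing order and taking row products gives the invariant factors.

Invariant factors (smallest first, each dividing the next): (x + 2)^2.

Check: the last factor (x + 2)^2 is the minimal polynomial, and the product (x + 2)^2 is the characteristic polynomial.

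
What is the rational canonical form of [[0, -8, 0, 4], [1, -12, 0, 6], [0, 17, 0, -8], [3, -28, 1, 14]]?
R = [[0, 0, 0, 4], [1, 0, 0, 6], [0, 1, 0, -4], [0, 0, 1, 2]]

The invariant factors of A (the non-unit diagonal entries of the Smith normal form of xI - A over ℚ[x]) are (x - 2)(x^3 + 4x + 2), each dividing the next. The characteristic polynomial is their product, (x - 2)(x^3 + 4x + 2).

The rational canonical form is the block-diagonal matrix of companion matrices C(f_i):
R = [[0, 0, 0, 4], [1, 0, 0, 6], [0, 1, 0, -4], [0, 0, 1, 2]].

Note the characteristic polynomial does not split into linear factors over ℚ, so A has no Jordan form over ℚ; the rational canonical form exists over any field.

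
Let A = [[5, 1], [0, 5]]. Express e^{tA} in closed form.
e^{tA} = [[e^{5*t}, t*e^{5*t}], [0, e^{5*t}]]

A has Jordan form J = [[5, 1], [0, 5]] with A = PJP^{-1}, so e^{tA} = P e^{tJ} P^{-1}.

For a Jordan block J_k(λ), e^{tJ_k(λ)} = e^{λt} · (I + tN + t^2 N^2/2! + ... + t^{k-1} N^{k-1}/(k-1)!) where N is the nilpotent superdiagonal part.

Assembling the blocks and conjugating back gives the entries of e^{tA} as shown above.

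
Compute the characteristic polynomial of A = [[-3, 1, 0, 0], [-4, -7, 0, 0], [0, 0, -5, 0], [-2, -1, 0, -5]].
xI - A = [[x + 3, -1, 0, 0], [4, x + 7, 0, 0], [0, 0, x + 5, 0], [2, 1, 0, x + 5]].

Expanding det(xI - A) along the first row:
det(xI - A) = + (x + 3)·det([[x + 7, 0, 0], [0, x + 5, 0], [1, 0, x + 5]]) - (-1)·det([[4, 0, 0], [0, x + 5, 0], [2, 0, x + 5]]) + (0)·det([[4, x + 7, 0], [0, 0, 0], [2, 1, x + 5]]) - (0)·det([[4, x + 7, 0], [0, 0, x + 5], [2, 1, 0]]).

Evaluating gives χ_A(x) = x^4 + 20x^3 + 150x^2 + 500x + 625 = (x + 5)^4.

χ_A(x) = (x + 5)^4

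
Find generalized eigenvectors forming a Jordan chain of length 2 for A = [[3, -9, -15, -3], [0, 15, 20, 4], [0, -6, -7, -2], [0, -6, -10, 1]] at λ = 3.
v_1 = [[1, 1, 0, -2]]^T, v_2 = [[-3, 4, -2, -2]]^T

We seek v_1 ∈ ker((A - 3I)^2) \ ker(A - 3I), then set v_{i+1} = (A - 3I) v_i.

One such chain is v_1 = [[1, 1, 0, -2]]^T, v_2 = [[-3, 4, -2, -2]]^T. Check: (A - 3I) v_2 = [[0, 0, 0, 0]]^T = 0.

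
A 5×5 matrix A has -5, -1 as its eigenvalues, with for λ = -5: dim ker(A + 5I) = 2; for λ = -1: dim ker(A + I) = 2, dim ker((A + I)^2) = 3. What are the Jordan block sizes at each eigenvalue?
λ = -5: successive nullity increments [2] count blocks of size ≥ k; block sizes are [1, 1].
λ = -1: successive nullity increments [2, 1] count blocks of size ≥ k; block sizes are [2, 1].

Jordan blocks: (-5, 1), (-5, 1), (-1, 2), (-1, 1)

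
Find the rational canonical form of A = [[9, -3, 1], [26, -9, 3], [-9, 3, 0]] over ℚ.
R = [[0, 0, -3], [1, 0, 3], [0, 1, 0]]

The invariant factors of A (the non-unit diagonal entries of the Smith normal form of xI - A over ℚ[x]) are x^3 - 3x + 3, each dividing the next. The characteristic polynomial is their product, x^3 - 3x + 3.

The rational canonical form is the block-diagonal matrix of companion matrices C(f_i):
R = [[0, 0, -3], [1, 0, 3], [0, 1, 0]].

Note the characteristic polynomial does not split into linear factors over ℚ, so A has no Jordan form over ℚ; the rational canonical form exists over any field.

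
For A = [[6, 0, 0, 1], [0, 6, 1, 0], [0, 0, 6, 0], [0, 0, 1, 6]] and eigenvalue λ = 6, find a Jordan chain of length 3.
We seek v_1 ∈ ker((A - 6I)^3) \ ker((A - 6I)^2), then set v_{i+1} = (A - 6I) v_i.

One such chain is v_1 = [[0, 0, 1, 2]]^T, v_2 = [[2, 1, 0, 1]]^T, v_3 = [[1, 0, 0, 0]]^T. Check: (A - 6I) v_3 = [[0, 0, 0, 0]]^T = 0.

v_1 = [[0, 0, 1, 2]]^T, v_2 = [[2, 1, 0, 1]]^T, v_3 = [[1, 0, 0, 0]]^T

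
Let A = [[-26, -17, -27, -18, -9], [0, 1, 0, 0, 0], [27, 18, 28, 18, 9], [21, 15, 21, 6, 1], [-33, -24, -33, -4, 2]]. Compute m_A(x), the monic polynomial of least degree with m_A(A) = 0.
The characteristic polynomial factors as (x - 4)^2(x - 1)^3. The minimal polynomial is ∏(x - λ)^{k_λ} where k_λ is the size of the largest Jordan block at λ.

For λ = 1: rank(A - I) = 3, and the largest Jordan block has size 2 (the smallest k with rank((A - I)^k) = rank((A - I)^(k+1))).
For λ = 4: rank(A - 4I) = 4, and the largest Jordan block has size 2 (the smallest k with rank((A - 4I)^k) = rank((A - 4I)^(k+1))).

So m_A(x) = (x - 4)^2(x - 1)^2.

m_A(x) = (x - 4)^2(x - 1)^2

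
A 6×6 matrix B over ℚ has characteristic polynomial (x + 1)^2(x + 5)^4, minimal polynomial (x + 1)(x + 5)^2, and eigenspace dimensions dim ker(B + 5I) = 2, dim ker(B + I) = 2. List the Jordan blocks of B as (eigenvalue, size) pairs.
λ = -5: algebraic multiplicity 4 (exponent in χ_B), largest block size 2 (exponent in m_B), 2 blocks (geometric multiplicity). These force block sizes [2, 2].
λ = -1: algebraic multiplicity 2 (exponent in χ_B), largest block size 1 (exponent in m_B), 2 blocks (geometric multiplicity). These force block sizes [1, 1].

Jordan blocks: (-5, 2), (-5, 2), (-1, 1), (-1, 1)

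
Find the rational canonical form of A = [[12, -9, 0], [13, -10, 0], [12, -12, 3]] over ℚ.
The invariant factors of A (the non-unit diagonal entries of the Smith normal form of xI - A over ℚ[x]) are x - 3, (x - 3)(x + 1), each dividing the next. The characteristic polynomial is their product, (x - 3)^2(x + 1).

The rational canonical form is the block-diagonal matrix of companion matrices C(f_i):
R = [[3, 0, 0], [0, 0, 3], [0, 1, 2]].

R = [[3, 0, 0], [0, 0, 3], [0, 1, 2]]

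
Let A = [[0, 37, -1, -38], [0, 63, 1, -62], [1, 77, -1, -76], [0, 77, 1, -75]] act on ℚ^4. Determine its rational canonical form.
R = [[0, 0, 0, -100], [1, 0, 0, -125], [0, 1, 0, -61], [0, 0, 1, -13]]

The invariant factors of A (the non-unit diagonal entries of the Smith normal form of xI - A over ℚ[x]) are (x + 4)(x + 5)(x^2 + 4x + 5), each dividing the next. The characteristic polynomial is their product, (x + 4)(x + 5)(x^2 + 4x + 5).

The rational canonical form is the block-diagonal matrix of companion matrices C(f_i):
R = [[0, 0, 0, -100], [1, 0, 0, -125], [0, 1, 0, -61], [0, 0, 1, -13]].

Note the characteristic polynomial does not split into linear factors over ℚ, so A has no Jordan form over ℚ; the rational canonical form exists over any field.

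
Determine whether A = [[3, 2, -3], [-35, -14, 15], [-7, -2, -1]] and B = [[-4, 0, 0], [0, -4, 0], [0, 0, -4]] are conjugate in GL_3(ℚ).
No.

Both have characteristic polynomial (x + 4)^3, but the minimal polynomial of A is (x + 4)^2 while the minimal polynomial of B is x + 4. The minimal polynomial is a similarity invariant, so A and B are not similar.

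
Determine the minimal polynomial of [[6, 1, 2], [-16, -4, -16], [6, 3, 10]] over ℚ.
The characteristic polynomial factors as (x - 4)^3. The minimal polynomial is ∏(x - λ)^{k_λ} where k_λ is the size of the largest Jordan block at λ.

For λ = 4: rank(A - 4I) = 1, and the largest Jordan block has size 2 (the smallest k with rank((A - 4I)^k) = rank((A - 4I)^(k+1))).

So m_A(x) = (x - 4)^2.

m_A(x) = (x - 4)^2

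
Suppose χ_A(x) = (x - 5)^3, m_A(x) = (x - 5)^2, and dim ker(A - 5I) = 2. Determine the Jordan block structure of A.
λ = 5: algebraic multiplicity 3 (exponent in χ_A), largest block size 2 (exponent in m_A), 2 blocks (geometric multiplicity). These force block sizes [2, 1].

Jordan blocks: (5, 2), (5, 1)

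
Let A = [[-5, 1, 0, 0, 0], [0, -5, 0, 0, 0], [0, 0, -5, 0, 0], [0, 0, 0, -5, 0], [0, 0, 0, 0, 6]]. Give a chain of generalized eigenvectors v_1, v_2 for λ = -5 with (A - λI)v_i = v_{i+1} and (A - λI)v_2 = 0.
We seek v_1 ∈ ker((A + 5I)^2) \ ker(A + 5I), then set v_{i+1} = (A + 5I) v_i.

One such chain is v_1 = [[3, 1, -3, 5, 0]]^T, v_2 = [[1, 0, 0, 0, 0]]^T. Check: (A + 5I) v_2 = [[0, 0, 0, 0, 0]]^T = 0.

v_1 = [[3, 1, -3, 5, 0]]^T, v_2 = [[1, 0, 0, 0, 0]]^T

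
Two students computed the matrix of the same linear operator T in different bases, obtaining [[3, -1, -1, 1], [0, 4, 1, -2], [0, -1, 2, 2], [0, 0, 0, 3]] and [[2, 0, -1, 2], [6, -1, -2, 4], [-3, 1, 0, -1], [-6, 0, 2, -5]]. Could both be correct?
No.

trace(A) = 12 but trace(B) = -4. The trace is a similarity invariant, so A and B are not similar.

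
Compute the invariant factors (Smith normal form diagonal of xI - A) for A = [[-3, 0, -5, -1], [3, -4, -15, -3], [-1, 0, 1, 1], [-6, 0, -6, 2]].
The Jordan structure of A has elementary divisors (x + 4), (x + 4), (x - 2)^2. Arranging the block sizes at each eigenvalue in decreasing order and taking row products gives the invariant factors.

Invariant factors (smallest first, each dividing the next): x + 4, (x - 2)^2(x + 4).

Check: the last factor (x - 2)^2(x + 4) is the minimal polynomial, and the product (x - 2)^2(x + 4)^2 is the characteristic polynomial.

x + 4, (x - 2)^2(x + 4)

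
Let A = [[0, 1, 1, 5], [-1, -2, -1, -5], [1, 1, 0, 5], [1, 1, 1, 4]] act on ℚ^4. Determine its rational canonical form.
The invariant factors of A (the non-unit diagonal entries of the Smith normal form of xI - A over ℚ[x]) are x + 1, x + 1, (x - 5)(x + 1), each dividing the next. The characteristic polynomial is their product, (x - 5)(x + 1)^3.

The rational canonical form is the block-diagonal matrix of companion matrices C(f_i):
R = [[-1, 0, 0, 0], [0, -1, 0, 0], [0, 0, 0, 5], [0, 0, 1, 4]].

R = [[-1, 0, 0, 0], [0, -1, 0, 0], [0, 0, 0, 5], [0, 0, 1, 4]]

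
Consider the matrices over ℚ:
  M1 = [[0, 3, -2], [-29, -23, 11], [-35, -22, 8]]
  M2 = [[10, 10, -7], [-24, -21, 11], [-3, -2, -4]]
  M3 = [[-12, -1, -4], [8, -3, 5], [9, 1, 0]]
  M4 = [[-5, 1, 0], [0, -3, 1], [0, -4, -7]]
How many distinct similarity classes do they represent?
Characteristic polynomials: χ_{M1} = (x + 5)^3, χ_{M2} = (x + 5)^3, χ_{M3} = (x + 5)^3, χ_{M4} = (x + 5)^3.

{M1, M2, M3, M4}: invariant factors (x + 5)^3.

Matrices are similar if and only if their invariant-factor lists agree; the partition into similarity classes is {M1, M2, M3, M4}.

1 class: {M1, M2, M3, M4}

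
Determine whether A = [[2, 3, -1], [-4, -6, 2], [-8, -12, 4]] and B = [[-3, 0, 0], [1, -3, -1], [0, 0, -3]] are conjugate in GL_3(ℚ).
No.

trace(A) = 0 but trace(B) = -9. The trace is a similarity invariant, so A and B are not similar.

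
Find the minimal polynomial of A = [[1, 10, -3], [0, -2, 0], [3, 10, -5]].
The characteristic polynomial factors as (x + 2)^3. The minimal polynomial is ∏(x - λ)^{k_λ} where k_λ is the size of the largest Jordan block at λ.

For λ = -2: rank(A + 2I) = 1, and the largest Jordan block has size 2 (the smallest k with rank((A + 2I)^k) = rank((A + 2I)^(k+1))).

So m_A(x) = (x + 2)^2.

m_A(x) = (x + 2)^2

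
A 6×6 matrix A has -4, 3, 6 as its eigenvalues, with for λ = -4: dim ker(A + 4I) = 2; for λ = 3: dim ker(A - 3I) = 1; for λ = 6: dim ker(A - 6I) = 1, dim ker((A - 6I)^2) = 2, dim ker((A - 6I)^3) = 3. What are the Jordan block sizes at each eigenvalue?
λ = -4: successive nullity increments [2] count blocks of size ≥ k; block sizes are [1, 1].
λ = 3: successive nullity increments [1] count blocks of size ≥ k; block sizes are [1].
λ = 6: successive nullity increments [1, 1, 1] count blocks of size ≥ k; block sizes are [3].

Jordan blocks: (-4, 1), (-4, 1), (3, 1), (6, 3)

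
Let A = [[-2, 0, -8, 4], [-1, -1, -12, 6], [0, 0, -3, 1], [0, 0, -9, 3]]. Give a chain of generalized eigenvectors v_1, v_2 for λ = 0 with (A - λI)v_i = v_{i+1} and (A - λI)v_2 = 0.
v_1 = [[1, 1, 0, 1]]^T, v_2 = [[2, 4, 1, 3]]^T

We seek v_1 ∈ ker(A^2) \ ker(A), then set v_{i+1} = A v_i.

One such chain is v_1 = [[1, 1, 0, 1]]^T, v_2 = [[2, 4, 1, 3]]^T. Check: A v_2 = [[0, 0, 0, 0]]^T = 0.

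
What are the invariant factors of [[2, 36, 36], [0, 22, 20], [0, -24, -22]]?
x - 2, (x - 2)(x + 2)

The Jordan structure of A has elementary divisors (x + 2), (x - 2), (x - 2). Arranging the block sizes at each eigenvalue in decreasing order and taking row products gives the invariant factors.

Invariant factors (smallest first, each dividing the next): x - 2, (x - 2)(x + 2).

Check: the last factor (x - 2)(x + 2) is the minimal polynomial, and the product (x - 2)^2(x + 2) is the characteristic polynomial.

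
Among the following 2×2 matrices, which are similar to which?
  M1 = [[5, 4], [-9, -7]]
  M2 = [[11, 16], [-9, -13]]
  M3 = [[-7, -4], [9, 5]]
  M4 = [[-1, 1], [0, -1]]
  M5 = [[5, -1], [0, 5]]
Characteristic polynomials: χ_{M1} = (x + 1)^2, χ_{M2} = (x + 1)^2, χ_{M3} = (x + 1)^2, χ_{M4} = (x + 1)^2, χ_{M5} = (x - 5)^2.

{M1, M2, M3, M4}: invariant factors (x + 1)^2.

{M5}: invariant factors (x - 5)^2.

Matrices are similar if and only if their invariant-factor lists agree; the partition into similarity classes is {M1, M2, M3, M4}, {M5}.

2 classes: {M1, M2, M3, M4}, {M5}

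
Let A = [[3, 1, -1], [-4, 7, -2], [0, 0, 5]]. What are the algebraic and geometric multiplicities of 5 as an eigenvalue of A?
algebraic multiplicity 3, geometric multiplicity 2

The characteristic polynomial is (x - 5)^3, so the factor x - 5 appears with exponent 3: the algebraic multiplicity is 3.

rank(A - 5I) = 1, so the eigenspace has dimension 3 - 1 = 2: the geometric multiplicity is 2.

Since 2 < 3, A is not diagonalizable.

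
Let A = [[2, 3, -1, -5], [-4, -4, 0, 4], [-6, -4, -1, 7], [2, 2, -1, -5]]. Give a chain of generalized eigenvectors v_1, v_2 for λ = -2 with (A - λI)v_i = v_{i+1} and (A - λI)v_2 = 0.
We seek v_1 ∈ ker((A + 2I)^2) \ ker(A + 2I), then set v_{i+1} = (A + 2I) v_i.

One such chain is v_1 = [[1, 1, 0, 1]]^T, v_2 = [[2, -2, -3, 1]]^T. Check: (A + 2I) v_2 = [[0, 0, 0, 0]]^T = 0.

v_1 = [[1, 1, 0, 1]]^T, v_2 = [[2, -2, -3, 1]]^T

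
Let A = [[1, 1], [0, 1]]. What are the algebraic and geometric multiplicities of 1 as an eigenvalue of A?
algebraic multiplicity 2, geometric multiplicity 1

The characteristic polynomial is (x - 1)^2, so the factor x - 1 appears with exponent 2: the algebraic multiplicity is 2.

rank(A - I) = 1, so the eigenspace has dimension 2 - 1 = 1: the geometric multiplicity is 1.

Since 1 < 2, A is not diagonalizable.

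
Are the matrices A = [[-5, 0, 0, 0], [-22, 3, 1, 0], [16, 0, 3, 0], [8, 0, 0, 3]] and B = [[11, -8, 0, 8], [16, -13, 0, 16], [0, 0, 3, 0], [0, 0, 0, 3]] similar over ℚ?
No.

Both have characteristic polynomial (x - 3)^3(x + 5), but the minimal polynomial of A is (x - 3)^2(x + 5) while the minimal polynomial of B is (x - 3)(x + 5). The minimal polynomial is a similarity invariant, so A and B are not similar.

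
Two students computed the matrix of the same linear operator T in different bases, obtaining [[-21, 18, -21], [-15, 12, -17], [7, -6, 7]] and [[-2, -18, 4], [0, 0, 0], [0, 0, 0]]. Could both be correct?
Both have characteristic polynomial x^2(x + 2), but the minimal polynomial of A is x^2(x + 2) while the minimal polynomial of B is x(x + 2). The minimal polynomial is a similarity invariant, so A and B are not similar.

No.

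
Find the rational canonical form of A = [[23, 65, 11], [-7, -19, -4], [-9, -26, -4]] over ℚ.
R = [[0, 0, -3], [1, 0, 3], [0, 1, 0]]

The invariant factors of A (the non-unit diagonal entries of the Smith normal form of xI - A over ℚ[x]) are x^3 - 3x + 3, each dividing the next. The characteristic polynomial is their product, x^3 - 3x + 3.

The rational canonical form is the block-diagonal matrix of companion matrices C(f_i):
R = [[0, 0, -3], [1, 0, 3], [0, 1, 0]].

Note the characteristic polynomial does not split into linear factors over ℚ, so A has no Jordan form over ℚ; the rational canonical form exists over any field.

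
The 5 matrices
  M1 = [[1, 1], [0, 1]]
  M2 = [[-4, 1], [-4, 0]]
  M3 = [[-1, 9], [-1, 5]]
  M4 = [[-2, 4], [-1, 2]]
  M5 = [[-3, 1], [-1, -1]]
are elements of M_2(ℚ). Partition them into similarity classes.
Characteristic polynomials: χ_{M1} = (x - 1)^2, χ_{M2} = (x + 2)^2, χ_{M3} = (x - 2)^2, χ_{M4} = x^2, χ_{M5} = (x + 2)^2.

{M1}: invariant factors (x - 1)^2.

{M2, M5}: invariant factors (x + 2)^2.

{M3}: invariant factors (x - 2)^2.

{M4}: invariant factors x^2.

Matrices are similar if and only if their invariant-factor lists agree; the partition into similarity classes is {M1}, {M2, M5}, {M3}, {M4}.

4 classes: {M1}, {M2, M5}, {M3}, {M4}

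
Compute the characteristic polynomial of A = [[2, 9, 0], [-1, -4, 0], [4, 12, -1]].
xI - A = [[x - 2, -9, 0], [1, x + 4, 0], [-4, -12, x + 1]].

Expanding det(xI - A) along the first row:
det(xI - A) = + (x - 2)·det([[x + 4, 0], [-12, x + 1]]) - (-9)·det([[1, 0], [-4, x + 1]]) + (0)·det([[1, x + 4], [-4, -12]]).

Evaluating gives χ_A(x) = x^3 + 3x^2 + 3x + 1 = (x + 1)^3.

χ_A(x) = (x + 1)^3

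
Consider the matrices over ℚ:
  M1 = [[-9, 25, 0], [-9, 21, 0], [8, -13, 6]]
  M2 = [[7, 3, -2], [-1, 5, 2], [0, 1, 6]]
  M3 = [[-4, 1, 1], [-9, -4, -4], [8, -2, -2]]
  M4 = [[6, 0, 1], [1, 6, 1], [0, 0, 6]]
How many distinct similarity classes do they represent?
2 classes: {M1, M2, M4}, {M3}

Characteristic polynomials: χ_{M1} = (x - 6)^3, χ_{M2} = (x - 6)^3, χ_{M3} = x(x + 5)^2, χ_{M4} = (x - 6)^3.

{M1, M2, M4}: invariant factors (x - 6)^3.

{M3}: invariant factors x(x + 5)^2.

Matrices are similar if and only if their invariant-factor lists agree; the partition into similarity classes is {M1, M2, M4}, {M3}.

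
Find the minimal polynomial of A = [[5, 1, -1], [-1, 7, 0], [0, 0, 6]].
m_A(x) = (x - 6)^3

The characteristic polynomial factors as (x - 6)^3. The minimal polynomial is ∏(x - λ)^{k_λ} where k_λ is the size of the largest Jordan block at λ.

For λ = 6: rank(A - 6I) = 2, and the largest Jordan block has size 3 (the smallest k with rank((A - 6I)^k) = rank((A - 6I)^(k+1))).

So m_A(x) = (x - 6)^3.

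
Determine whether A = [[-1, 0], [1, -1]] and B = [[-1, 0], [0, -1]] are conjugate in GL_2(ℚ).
Both have characteristic polynomial (x + 1)^2, but the minimal polynomial of A is (x + 1)^2 while the minimal polynomial of B is x + 1. The minimal polynomial is a similarity invariant, so A and B are not similar.

No.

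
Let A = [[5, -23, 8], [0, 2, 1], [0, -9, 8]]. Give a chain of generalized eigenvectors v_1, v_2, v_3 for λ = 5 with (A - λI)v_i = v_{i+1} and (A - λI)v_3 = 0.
v_1 = [[-9, -2, -5]]^T, v_2 = [[6, 1, 3]]^T, v_3 = [[1, 0, 0]]^T

We seek v_1 ∈ ker((A - 5I)^3) \ ker((A - 5I)^2), then set v_{i+1} = (A - 5I) v_i.

One such chain is v_1 = [[-9, -2, -5]]^T, v_2 = [[6, 1, 3]]^T, v_3 = [[1, 0, 0]]^T. Check: (A - 5I) v_3 = [[0, 0, 0]]^T = 0.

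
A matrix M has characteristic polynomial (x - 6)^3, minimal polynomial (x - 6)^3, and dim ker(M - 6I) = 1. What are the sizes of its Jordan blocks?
λ = 6: algebraic multiplicity 3 (exponent in χ_M), largest block size 3 (exponent in m_M), 1 block (geometric multiplicity). This forces block sizes [3].

Jordan blocks: (6, 3)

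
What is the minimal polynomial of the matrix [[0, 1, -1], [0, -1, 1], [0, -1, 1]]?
The characteristic polynomial factors as x^3. The minimal polynomial is ∏(x - λ)^{k_λ} where k_λ is the size of the largest Jordan block at λ.

For λ = 0: rank(A) = 1, and the largest Jordan block has size 2 (the smallest k with rank(A^k) = rank(A^(k+1))).

So m_A(x) = x^2.

m_A(x) = x^2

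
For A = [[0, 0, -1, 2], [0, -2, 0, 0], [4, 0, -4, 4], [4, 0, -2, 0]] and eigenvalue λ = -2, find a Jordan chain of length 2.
We seek v_1 ∈ ker((A + 2I)^2) \ ker(A + 2I), then set v_{i+1} = (A + 2I) v_i.

One such chain is v_1 = [[1, 0, 3, 1]]^T, v_2 = [[1, 0, 2, 0]]^T. Check: (A + 2I) v_2 = [[0, 0, 0, 0]]^T = 0.

v_1 = [[1, 0, 3, 1]]^T, v_2 = [[1, 0, 2, 0]]^T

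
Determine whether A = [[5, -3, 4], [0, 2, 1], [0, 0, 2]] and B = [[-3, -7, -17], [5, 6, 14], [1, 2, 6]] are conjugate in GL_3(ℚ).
Two matrices over a field are similar if and only if they have the same invariant factors.

Both A and B have characteristic polynomial (x - 5)(x - 2)^2 and minimal polynomial (x - 5)(x - 2)^2. Computing further, both have invariant factors (x - 5)(x - 2)^2. Hence A and B are similar.

Yes.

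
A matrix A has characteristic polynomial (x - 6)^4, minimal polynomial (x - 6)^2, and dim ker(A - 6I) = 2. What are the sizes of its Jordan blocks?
Jordan blocks: (6, 2), (6, 2)

λ = 6: algebraic multiplicity 4 (exponent in χ_A), largest block size 2 (exponent in m_A), 2 blocks (geometric multiplicity). These force block sizes [2, 2].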